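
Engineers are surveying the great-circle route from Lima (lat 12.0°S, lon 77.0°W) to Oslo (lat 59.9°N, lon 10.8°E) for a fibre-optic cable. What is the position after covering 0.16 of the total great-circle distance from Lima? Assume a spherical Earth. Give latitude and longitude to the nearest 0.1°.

≈ lat 1.8°N, lon 69.0°W

Write both endpoints as unit vectors p₁, p₂ with components (cos φ cos λ, cos φ sin λ, sin φ).
The central angle between the endpoints is δ = arccos(p₁·p₂) ≈ 1.733 rad (99.3°).
Interpolate at f = 0.16 with slerp weights a = sin((1−f)δ)/sin δ ≈ 1.006, b = sin(fδ)/sin δ ≈ 0.277.
p = a·p₁ + b·p₂ ≈ (0.358, -0.933, 0.031); φ = arcsin(p_z) ≈ 1.76°, λ = atan2(p_y, p_x) ≈ -69.01°.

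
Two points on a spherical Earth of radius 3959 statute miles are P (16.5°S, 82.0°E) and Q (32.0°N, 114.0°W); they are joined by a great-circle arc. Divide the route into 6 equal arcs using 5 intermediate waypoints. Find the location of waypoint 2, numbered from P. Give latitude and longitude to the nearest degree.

The haversine formula gives a central angle δ ≈ 2.771 rad (158.8°) between the endpoints.
Interpolate at f = 2/6 with slerp weights a = sin((1−f)δ)/sin δ ≈ 2.657, b = sin(fδ)/sin δ ≈ 2.203.
p = a·p₁ + b·p₂ ≈ (-0.405, 0.815, 0.413); φ = arcsin(p_z) ≈ 24.39°, λ = atan2(p_y, p_x) ≈ 116.44°.

≈ (24°N, 116°E)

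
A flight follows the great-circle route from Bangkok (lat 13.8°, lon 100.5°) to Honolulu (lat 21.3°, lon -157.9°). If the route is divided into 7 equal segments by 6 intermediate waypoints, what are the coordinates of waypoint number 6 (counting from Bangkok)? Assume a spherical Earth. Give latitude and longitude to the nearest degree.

≈ lat 25°, lon -172°

The haversine formula gives a central angle δ ≈ 1.666 rad (95.5°) between the endpoints.
Interpolate at f = 6/7 with slerp weights a = sin((1−f)δ)/sin δ ≈ 0.237, b = sin(fδ)/sin δ ≈ 0.994.
p = a·p₁ + b·p₂ ≈ (-0.900, -0.122, 0.418); φ = arcsin(p_z) ≈ 24.69°, λ = atan2(p_y, p_x) ≈ -172.26°.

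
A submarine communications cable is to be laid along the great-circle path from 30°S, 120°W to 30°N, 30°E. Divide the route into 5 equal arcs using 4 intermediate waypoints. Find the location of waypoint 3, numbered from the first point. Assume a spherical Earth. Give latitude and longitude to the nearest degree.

≈ 8°N, 32°W

The haversine formula gives a central angle δ ≈ 2.689 rad (154.1°) between the endpoints.
Interpolate at f = 3/5 with slerp weights a = sin((1−f)δ)/sin δ ≈ 2.014, b = sin(fδ)/sin δ ≈ 2.287.
p = a·p₁ + b·p₂ ≈ (0.843, -0.520, 0.136); φ = arcsin(p_z) ≈ 7.84°, λ = atan2(p_y, p_x) ≈ -31.69°.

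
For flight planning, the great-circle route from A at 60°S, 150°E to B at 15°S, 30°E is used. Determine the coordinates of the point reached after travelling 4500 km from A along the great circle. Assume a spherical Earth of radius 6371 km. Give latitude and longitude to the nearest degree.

The haversine formula gives a central angle δ ≈ 1.588 rad (91.0°) between the endpoints. The total great-circle distance is δ·R ≈ 1.588 × 6371 ≈ 10118 km, so the target fraction is f = 4500/10118 ≈ 0.445.
Interpolate at f ≈ 0.445 with slerp weights a = sin((1−f)δ)/sin δ ≈ 0.772, b = sin(fδ)/sin δ ≈ 0.649.
p = a·p₁ + b·p₂ ≈ (0.209, 0.507, -0.837); φ = arcsin(p_z) ≈ -56.78°, λ = atan2(p_y, p_x) ≈ 67.60°.

≈ 57°S, 68°E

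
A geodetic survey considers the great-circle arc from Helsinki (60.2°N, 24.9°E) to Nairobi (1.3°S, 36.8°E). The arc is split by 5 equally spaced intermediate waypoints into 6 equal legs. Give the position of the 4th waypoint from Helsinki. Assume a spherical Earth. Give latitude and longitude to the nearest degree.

The haversine formula gives a central angle δ ≈ 1.085 rad (62.2°) between the endpoints.
Interpolate at f = 4/6 with slerp weights a = sin((1−f)δ)/sin δ ≈ 0.400, b = sin(fδ)/sin δ ≈ 0.749.
p = a·p₁ + b·p₂ ≈ (0.780, 0.532, 0.330); φ = arcsin(p_z) ≈ 19.29°, λ = atan2(p_y, p_x) ≈ 34.31°.

≈ (19°N, 34°E)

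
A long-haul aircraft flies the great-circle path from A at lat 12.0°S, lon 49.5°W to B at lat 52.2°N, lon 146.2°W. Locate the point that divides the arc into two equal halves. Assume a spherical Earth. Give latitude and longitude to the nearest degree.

The haversine formula gives a central angle δ ≈ 1.807 rad (103.5°) between the endpoints.
Interpolate at f = 1/2 with slerp weights a = sin((1−f)δ)/sin δ ≈ 0.808, b = sin(fδ)/sin δ ≈ 0.808.
p = a·p₁ + b·p₂ ≈ (0.102, -0.877, 0.470); φ = arcsin(p_z) ≈ 28.07°, λ = atan2(p_y, p_x) ≈ -83.38°.

≈ lat 28°N, lon 83°W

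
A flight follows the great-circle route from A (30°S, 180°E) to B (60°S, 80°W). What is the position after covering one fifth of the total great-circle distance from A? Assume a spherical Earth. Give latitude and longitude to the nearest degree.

≈ (41°S, 170°W)

Convert each endpoint to a unit vector on the sphere (x = cos φ cos λ, y = cos φ sin λ, z = sin φ).
The central angle between the endpoints is δ = arccos(p₁·p₂) ≈ 1.205 rad (69.0°).
Interpolate at f = 1/5 with slerp weights a = sin((1−f)δ)/sin δ ≈ 0.880, b = sin(fδ)/sin δ ≈ 0.256.
p = a·p₁ + b·p₂ ≈ (-0.740, -0.126, -0.661); φ = arcsin(p_z) ≈ -41.39°, λ = atan2(p_y, p_x) ≈ -170.34°.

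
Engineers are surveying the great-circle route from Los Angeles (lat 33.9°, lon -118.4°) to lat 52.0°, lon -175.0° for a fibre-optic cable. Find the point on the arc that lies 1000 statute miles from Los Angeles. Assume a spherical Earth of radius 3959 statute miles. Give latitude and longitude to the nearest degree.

≈ lat 43°, lon -133°

From cos δ = sin φ₁ sin φ₂ + cos φ₁ cos φ₂ cos Δλ, the central angle is δ ≈ 0.766 rad (43.9°). The total great-circle distance is δ·R ≈ 0.766 × 3959 ≈ 3032 mi, so the target fraction is f = 1000/3032 ≈ 0.330.
Interpolate at f ≈ 0.330 with slerp weights a = sin((1−f)δ)/sin δ ≈ 0.708, b = sin(fδ)/sin δ ≈ 0.361.
p = a·p₁ + b·p₂ ≈ (-0.501, -0.537, 0.679); φ = arcsin(p_z) ≈ 42.78°, λ = atan2(p_y, p_x) ≈ -133.03°.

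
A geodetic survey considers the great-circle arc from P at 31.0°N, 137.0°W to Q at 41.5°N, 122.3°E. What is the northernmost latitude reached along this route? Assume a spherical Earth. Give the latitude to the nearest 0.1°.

The great circle lies in the plane with unit normal n̂ = (p₁ × p₂)/|p₁ × p₂|.
Here n̂_z ≈ -0.647; the vertex latitude is φ_max = arccos|n̂_z| ≈ 49.7°.

≈ 49.7°N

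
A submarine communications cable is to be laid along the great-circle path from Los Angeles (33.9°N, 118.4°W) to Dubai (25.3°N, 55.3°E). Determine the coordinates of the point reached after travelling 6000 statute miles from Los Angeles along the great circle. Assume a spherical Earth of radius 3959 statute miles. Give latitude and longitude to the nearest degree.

Convert each endpoint to a unit vector on the sphere (x = cos φ cos λ, y = cos φ sin λ, z = sin φ).
The central angle between the endpoints is δ = arccos(p₁·p₂) ≈ 2.103 rad (120.5°). The total great-circle distance is δ·R ≈ 2.103 × 3959 ≈ 8326 mi, so the target fraction is f = 6000/8326 ≈ 0.721.
Interpolate at f ≈ 0.721 with slerp weights a = sin((1−f)δ)/sin δ ≈ 0.643, b = sin(fδ)/sin δ ≈ 1.159.
p = a·p₁ + b·p₂ ≈ (0.342, 0.392, 0.854); φ = arcsin(p_z) ≈ 58.65°, λ = atan2(p_y, p_x) ≈ 48.83°.

≈ 59°N, 49°E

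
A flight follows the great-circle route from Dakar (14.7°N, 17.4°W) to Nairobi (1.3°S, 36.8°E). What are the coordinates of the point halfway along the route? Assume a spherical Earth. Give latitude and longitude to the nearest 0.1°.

From cos δ = sin φ₁ sin φ₂ + cos φ₁ cos φ₂ cos Δλ, the central angle is δ ≈ 0.977 rad (56.0°).
Interpolate at f = 1/2 with slerp weights a = sin((1−f)δ)/sin δ ≈ 0.566, b = sin(fδ)/sin δ ≈ 0.566.
p = a·p₁ + b·p₂ ≈ (0.976, 0.175, 0.131); φ = arcsin(p_z) ≈ 7.52°, λ = atan2(p_y, p_x) ≈ 10.18°.

≈ 7.5°N, 10.2°E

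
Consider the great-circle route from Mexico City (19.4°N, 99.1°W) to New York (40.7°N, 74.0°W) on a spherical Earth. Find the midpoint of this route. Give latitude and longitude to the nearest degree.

≈ (31°N, 88°W)

Write both endpoints as unit vectors p₁, p₂ with components (cos φ cos λ, cos φ sin λ, sin φ).
The central angle between the endpoints is δ = arccos(p₁·p₂) ≈ 0.527 rad (30.2°).
Interpolate at f = 1/2 with slerp weights a = sin((1−f)δ)/sin δ ≈ 0.518, b = sin(fδ)/sin δ ≈ 0.518.
p = a·p₁ + b·p₂ ≈ (0.031, -0.860, 0.510); φ = arcsin(p_z) ≈ 30.65°, λ = atan2(p_y, p_x) ≈ -87.94°.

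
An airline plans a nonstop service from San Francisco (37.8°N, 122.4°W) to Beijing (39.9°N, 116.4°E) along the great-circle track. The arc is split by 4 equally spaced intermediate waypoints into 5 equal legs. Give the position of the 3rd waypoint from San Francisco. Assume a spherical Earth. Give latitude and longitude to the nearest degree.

The haversine formula gives a central angle δ ≈ 1.492 rad (85.5°) between the endpoints.
Interpolate at f = 3/5 with slerp weights a = sin((1−f)δ)/sin δ ≈ 0.564, b = sin(fδ)/sin δ ≈ 0.783.
p = a·p₁ + b·p₂ ≈ (-0.506, 0.162, 0.847); φ = arcsin(p_z) ≈ 57.94°, λ = atan2(p_y, p_x) ≈ 162.26°.

≈ 58°N, 162°E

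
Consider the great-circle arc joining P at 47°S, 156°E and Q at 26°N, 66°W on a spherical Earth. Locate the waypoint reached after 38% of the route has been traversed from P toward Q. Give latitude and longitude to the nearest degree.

≈ 37°S, 131°W

The haversine formula gives a central angle δ ≈ 2.459 rad (140.9°) between the endpoints.
Interpolate at f = 0.38 with slerp weights a = sin((1−f)δ)/sin δ ≈ 1.584, b = sin(fδ)/sin δ ≈ 1.276.
p = a·p₁ + b·p₂ ≈ (-0.521, -0.608, -0.599); φ = arcsin(p_z) ≈ -36.83°, λ = atan2(p_y, p_x) ≈ -130.58°.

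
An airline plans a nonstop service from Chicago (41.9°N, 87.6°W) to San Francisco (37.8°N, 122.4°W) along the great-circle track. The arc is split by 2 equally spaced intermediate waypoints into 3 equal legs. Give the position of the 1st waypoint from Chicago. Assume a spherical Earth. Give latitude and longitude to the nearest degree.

From cos δ = sin φ₁ sin φ₂ + cos φ₁ cos φ₂ cos Δλ, the central angle is δ ≈ 0.468 rad (26.8°).
Interpolate at f = 1/3 with slerp weights a = sin((1−f)δ)/sin δ ≈ 0.681, b = sin(fδ)/sin δ ≈ 0.344.
p = a·p₁ + b·p₂ ≈ (-0.125, -0.736, 0.666); φ = arcsin(p_z) ≈ 41.73°, λ = atan2(p_y, p_x) ≈ -99.61°.

≈ 42°N, 100°W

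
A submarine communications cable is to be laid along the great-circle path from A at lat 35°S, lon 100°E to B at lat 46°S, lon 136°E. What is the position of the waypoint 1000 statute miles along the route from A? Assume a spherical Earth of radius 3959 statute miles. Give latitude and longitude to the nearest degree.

≈ lat 42°S, lon 116°E

The haversine formula gives a central angle δ ≈ 0.510 rad (29.2°) between the endpoints. The total great-circle distance is δ·R ≈ 0.510 × 3959 ≈ 2017 mi, so the target fraction is f = 1000/2017 ≈ 0.496.
Interpolate at f ≈ 0.496 with slerp weights a = sin((1−f)δ)/sin δ ≈ 0.521, b = sin(fδ)/sin δ ≈ 0.512.
p = a·p₁ + b·p₂ ≈ (-0.330, 0.668, -0.667); φ = arcsin(p_z) ≈ -41.87°, λ = atan2(p_y, p_x) ≈ 116.31°.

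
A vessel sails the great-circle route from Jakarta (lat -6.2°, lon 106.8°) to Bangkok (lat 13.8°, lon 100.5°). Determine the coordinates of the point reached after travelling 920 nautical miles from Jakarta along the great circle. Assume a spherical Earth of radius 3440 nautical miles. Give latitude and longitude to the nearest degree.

The haversine formula gives a central angle δ ≈ 0.366 rad (21.0°) between the endpoints. The total great-circle distance is δ·R ≈ 0.366 × 3440 ≈ 1258 nmi, so the target fraction is f = 920/1258 ≈ 0.731.
Interpolate at f ≈ 0.731 with slerp weights a = sin((1−f)δ)/sin δ ≈ 0.274, b = sin(fδ)/sin δ ≈ 0.739.
p = a·p₁ + b·p₂ ≈ (-0.210, 0.967, 0.147); φ = arcsin(p_z) ≈ 8.43°, λ = atan2(p_y, p_x) ≈ 102.23°.

≈ lat 8°, lon 102°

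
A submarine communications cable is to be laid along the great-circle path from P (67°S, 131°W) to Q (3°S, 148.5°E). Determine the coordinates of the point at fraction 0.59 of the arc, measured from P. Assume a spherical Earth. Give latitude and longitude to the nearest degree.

≈ (34°S, 164°E)

From cos δ = sin φ₁ sin φ₂ + cos φ₁ cos φ₂ cos Δλ, the central angle is δ ≈ 1.458 rad (83.5°).
Interpolate at f = 0.59 with slerp weights a = sin((1−f)δ)/sin δ ≈ 0.566, b = sin(fδ)/sin δ ≈ 0.763.
p = a·p₁ + b·p₂ ≈ (-0.795, 0.231, -0.561); φ = arcsin(p_z) ≈ -34.15°, λ = atan2(p_y, p_x) ≈ 163.79°.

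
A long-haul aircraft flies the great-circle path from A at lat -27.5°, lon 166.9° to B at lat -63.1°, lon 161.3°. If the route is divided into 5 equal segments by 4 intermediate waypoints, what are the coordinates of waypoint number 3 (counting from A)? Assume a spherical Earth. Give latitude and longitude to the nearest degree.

≈ lat -49°, lon 164°

Write both endpoints as unit vectors p₁, p₂ with components (cos φ cos λ, cos φ sin λ, sin φ).
The central angle between the endpoints is δ = arccos(p₁·p₂) ≈ 0.625 rad (35.8°).
Interpolate at f = 3/5 with slerp weights a = sin((1−f)δ)/sin δ ≈ 0.423, b = sin(fδ)/sin δ ≈ 0.626.
p = a·p₁ + b·p₂ ≈ (-0.634, 0.176, -0.753); φ = arcsin(p_z) ≈ -48.89°, λ = atan2(p_y, p_x) ≈ 164.49°.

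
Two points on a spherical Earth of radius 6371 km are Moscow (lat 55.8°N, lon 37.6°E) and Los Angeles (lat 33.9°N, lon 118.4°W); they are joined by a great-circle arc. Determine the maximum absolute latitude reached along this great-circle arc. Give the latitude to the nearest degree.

≈ 79°N

The great circle lies in the plane with unit normal n̂ = (p₁ × p₂)/|p₁ × p₂|.
Here n̂_z ≈ -0.190; the vertex latitude is φ_max = arccos|n̂_z| ≈ 79.1°.
Check via Clairaut: cos φ_max = |cos φ₁| · sin C = cos(55.8°)·sin(19.7°) ≈ 0.190, again giving ≈ 79.1°.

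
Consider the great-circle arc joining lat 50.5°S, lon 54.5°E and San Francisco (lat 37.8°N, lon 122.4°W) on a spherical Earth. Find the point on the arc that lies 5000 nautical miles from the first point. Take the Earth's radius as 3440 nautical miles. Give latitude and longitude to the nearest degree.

Convert each endpoint to a unit vector on the sphere (x = cos φ cos λ, y = cos φ sin λ, z = sin φ).
The central angle between the endpoints is δ = arccos(p₁·p₂) ≈ 2.917 rad (167.1°). The total great-circle distance is δ·R ≈ 2.917 × 3440 ≈ 10033 nmi, so the target fraction is f = 5000/10033 ≈ 0.498.
Interpolate at f ≈ 0.498 with slerp weights a = sin((1−f)δ)/sin δ ≈ 4.457, b = sin(fδ)/sin δ ≈ 4.452.
p = a·p₁ + b·p₂ ≈ (-0.239, -0.662, -0.710); φ = arcsin(p_z) ≈ -45.26°, λ = atan2(p_y, p_x) ≈ -109.82°.

≈ lat 45°S, lon 110°W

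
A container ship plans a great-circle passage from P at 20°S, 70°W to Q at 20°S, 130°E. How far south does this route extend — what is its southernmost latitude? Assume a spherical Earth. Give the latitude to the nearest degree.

≈ 64°S

The great circle lies in the plane with unit normal n̂ = (p₁ × p₂)/|p₁ × p₂|.
Here n̂_z ≈ -0.431; the vertex latitude is φ_max = arccos|n̂_z| ≈ 64.5°.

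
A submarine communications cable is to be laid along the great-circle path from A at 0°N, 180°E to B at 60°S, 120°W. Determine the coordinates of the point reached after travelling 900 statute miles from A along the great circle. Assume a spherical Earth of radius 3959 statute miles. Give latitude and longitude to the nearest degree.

≈ 12°S, 174°W

Convert each endpoint to a unit vector on the sphere (x = cos φ cos λ, y = cos φ sin λ, z = sin φ).
The central angle between the endpoints is δ = arccos(p₁·p₂) ≈ 1.318 rad (75.5°). The total great-circle distance is δ·R ≈ 1.318 × 3959 ≈ 5218 mi, so the target fraction is f = 900/5218 ≈ 0.172.
Interpolate at f ≈ 0.172 with slerp weights a = sin((1−f)δ)/sin δ ≈ 0.916, b = sin(fδ)/sin δ ≈ 0.233.
p = a·p₁ + b·p₂ ≈ (-0.974, -0.101, -0.202); φ = arcsin(p_z) ≈ -11.63°, λ = atan2(p_y, p_x) ≈ -174.09°.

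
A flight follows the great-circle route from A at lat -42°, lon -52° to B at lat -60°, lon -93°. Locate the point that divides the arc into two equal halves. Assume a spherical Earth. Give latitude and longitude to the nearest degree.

≈ lat -53°, lon -68°

The haversine formula gives a central angle δ ≈ 0.536 rad (30.7°) between the endpoints.
Interpolate at f = 1/2 with slerp weights a = sin((1−f)δ)/sin δ ≈ 0.518, b = sin(fδ)/sin δ ≈ 0.518.
p = a·p₁ + b·p₂ ≈ (0.224, -0.563, -0.796); φ = arcsin(p_z) ≈ -52.75°, λ = atan2(p_y, p_x) ≈ -68.32°.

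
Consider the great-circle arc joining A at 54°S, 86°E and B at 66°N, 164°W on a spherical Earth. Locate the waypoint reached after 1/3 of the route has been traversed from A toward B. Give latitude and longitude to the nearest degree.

≈ 12°S, 117°E

Write both endpoints as unit vectors p₁, p₂ with components (cos φ cos λ, cos φ sin λ, sin φ).
The central angle between the endpoints is δ = arccos(p₁·p₂) ≈ 2.534 rad (145.2°).
Interpolate at f = 1/3 with slerp weights a = sin((1−f)δ)/sin δ ≈ 1.739, b = sin(fδ)/sin δ ≈ 1.309.
p = a·p₁ + b·p₂ ≈ (-0.441, 0.873, -0.211); φ = arcsin(p_z) ≈ -12.16°, λ = atan2(p_y, p_x) ≈ 116.79°.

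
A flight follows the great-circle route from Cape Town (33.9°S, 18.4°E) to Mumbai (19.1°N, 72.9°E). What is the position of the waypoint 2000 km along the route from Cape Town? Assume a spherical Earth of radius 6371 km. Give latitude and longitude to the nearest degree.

≈ 22°S, 34°E

Convert each endpoint to a unit vector on the sphere (x = cos φ cos λ, y = cos φ sin λ, z = sin φ).
The central angle between the endpoints is δ = arccos(p₁·p₂) ≈ 1.294 rad (74.2°). The total great-circle distance is δ·R ≈ 1.294 × 6371 ≈ 8246 km, so the target fraction is f = 2000/8246 ≈ 0.243.
Interpolate at f ≈ 0.243 with slerp weights a = sin((1−f)δ)/sin δ ≈ 0.864, b = sin(fδ)/sin δ ≈ 0.321.
p = a·p₁ + b·p₂ ≈ (0.769, 0.516, -0.377); φ = arcsin(p_z) ≈ -22.12°, λ = atan2(p_y, p_x) ≈ 33.86°.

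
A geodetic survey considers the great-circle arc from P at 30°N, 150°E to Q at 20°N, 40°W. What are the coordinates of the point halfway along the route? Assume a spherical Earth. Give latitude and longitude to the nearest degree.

≈ 78°N, 100°W

From cos δ = sin φ₁ sin φ₂ + cos φ₁ cos φ₂ cos Δλ, the central angle is δ ≈ 2.253 rad (129.1°).
Interpolate at f = 1/2 with slerp weights a = sin((1−f)δ)/sin δ ≈ 1.163, b = sin(fδ)/sin δ ≈ 1.163.
p = a·p₁ + b·p₂ ≈ (-0.035, -0.199, 0.979); φ = arcsin(p_z) ≈ 78.35°, λ = atan2(p_y, p_x) ≈ -100.00°.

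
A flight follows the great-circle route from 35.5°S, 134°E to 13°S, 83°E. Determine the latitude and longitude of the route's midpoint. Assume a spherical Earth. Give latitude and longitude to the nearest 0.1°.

Convert each endpoint to a unit vector on the sphere (x = cos φ cos λ, y = cos φ sin λ, z = sin φ).
The central angle between the endpoints is δ = arccos(p₁·p₂) ≈ 0.889 rad (51.0°).
Interpolate at f = 1/2 with slerp weights a = sin((1−f)δ)/sin δ ≈ 0.554, b = sin(fδ)/sin δ ≈ 0.554.
p = a·p₁ + b·p₂ ≈ (-0.247, 0.860, -0.446); φ = arcsin(p_z) ≈ -26.50°, λ = atan2(p_y, p_x) ≈ 106.05°.

≈ 26.5°S, 106.1°E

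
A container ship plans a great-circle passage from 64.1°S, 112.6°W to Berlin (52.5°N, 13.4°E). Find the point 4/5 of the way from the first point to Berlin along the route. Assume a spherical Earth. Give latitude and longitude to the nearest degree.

≈ 28°N, 11°W

The haversine formula gives a central angle δ ≈ 2.626 rad (150.5°) between the endpoints.
Interpolate at f = 4/5 with slerp weights a = sin((1−f)δ)/sin δ ≈ 1.017, b = sin(fδ)/sin δ ≈ 1.750.
p = a·p₁ + b·p₂ ≈ (0.866, -0.163, 0.474); φ = arcsin(p_z) ≈ 28.27°, λ = atan2(p_y, p_x) ≈ -10.68°.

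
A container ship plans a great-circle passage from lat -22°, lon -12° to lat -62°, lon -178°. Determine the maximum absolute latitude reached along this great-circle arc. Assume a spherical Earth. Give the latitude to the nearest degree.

≈ -84°

The great circle lies in the plane with unit normal n̂ = (p₁ × p₂)/|p₁ × p₂|.
Here n̂_z ≈ -0.106; the vertex latitude is φ_max = arccos|n̂_z| ≈ 83.9°.
Check via Clairaut: cos φ_max = |cos φ₁| · sin C = cos(22.0°)·sin(173.5°) ≈ 0.106, again giving ≈ 83.9°.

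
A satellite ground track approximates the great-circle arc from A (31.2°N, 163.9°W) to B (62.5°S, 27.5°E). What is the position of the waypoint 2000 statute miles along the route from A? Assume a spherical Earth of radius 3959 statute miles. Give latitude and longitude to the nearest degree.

≈ (3°N, 169°W)

Write both endpoints as unit vectors p₁, p₂ with components (cos φ cos λ, cos φ sin λ, sin φ).
The central angle between the endpoints is δ = arccos(p₁·p₂) ≈ 2.580 rad (147.9°). The total great-circle distance is δ·R ≈ 2.580 × 3959 ≈ 10216 mi, so the target fraction is f = 2000/10216 ≈ 0.196.
Interpolate at f ≈ 0.196 with slerp weights a = sin((1−f)δ)/sin δ ≈ 1.645, b = sin(fδ)/sin δ ≈ 0.909.
p = a·p₁ + b·p₂ ≈ (-0.979, -0.196, 0.045); φ = arcsin(p_z) ≈ 2.61°, λ = atan2(p_y, p_x) ≈ -168.67°.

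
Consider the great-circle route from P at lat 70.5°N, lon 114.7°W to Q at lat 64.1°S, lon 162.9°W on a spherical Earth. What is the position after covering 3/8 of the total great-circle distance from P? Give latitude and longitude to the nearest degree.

≈ lat 21°N, lon 139°W

Convert each endpoint to a unit vector on the sphere (x = cos φ cos λ, y = cos φ sin λ, z = sin φ).
The central angle between the endpoints is δ = arccos(p₁·p₂) ≈ 2.420 rad (138.7°).
Interpolate at f = 3/8 with slerp weights a = sin((1−f)δ)/sin δ ≈ 1.511, b = sin(fδ)/sin δ ≈ 1.193.
p = a·p₁ + b·p₂ ≈ (-0.709, -0.612, 0.352); φ = arcsin(p_z) ≈ 20.58°, λ = atan2(p_y, p_x) ≈ -139.21°.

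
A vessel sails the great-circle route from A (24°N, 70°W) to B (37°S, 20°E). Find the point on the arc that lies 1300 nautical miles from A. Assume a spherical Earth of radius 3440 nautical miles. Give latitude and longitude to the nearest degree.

Write both endpoints as unit vectors p₁, p₂ with components (cos φ cos λ, cos φ sin λ, sin φ).
The central angle between the endpoints is δ = arccos(p₁·p₂) ≈ 1.818 rad (104.2°). The total great-circle distance is δ·R ≈ 1.818 × 3440 ≈ 6254 nmi, so the target fraction is f = 1300/6254 ≈ 0.208.
Interpolate at f ≈ 0.208 with slerp weights a = sin((1−f)δ)/sin δ ≈ 1.023, b = sin(fδ)/sin δ ≈ 0.381.
p = a·p₁ + b·p₂ ≈ (0.605, -0.774, 0.187); φ = arcsin(p_z) ≈ 10.77°, λ = atan2(p_y, p_x) ≈ -51.98°.

≈ (11°N, 52°W)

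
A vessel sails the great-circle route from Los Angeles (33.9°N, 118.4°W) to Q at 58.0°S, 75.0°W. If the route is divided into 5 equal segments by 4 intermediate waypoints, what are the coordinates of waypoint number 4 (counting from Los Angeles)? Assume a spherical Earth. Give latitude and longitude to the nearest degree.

≈ 41°S, 90°W

The haversine formula gives a central angle δ ≈ 1.725 rad (98.8°) between the endpoints.
Interpolate at f = 4/5 with slerp weights a = sin((1−f)δ)/sin δ ≈ 0.342, b = sin(fδ)/sin δ ≈ 0.994.
p = a·p₁ + b·p₂ ≈ (0.001, -0.758, -0.652); φ = arcsin(p_z) ≈ -40.67°, λ = atan2(p_y, p_x) ≈ -89.91°.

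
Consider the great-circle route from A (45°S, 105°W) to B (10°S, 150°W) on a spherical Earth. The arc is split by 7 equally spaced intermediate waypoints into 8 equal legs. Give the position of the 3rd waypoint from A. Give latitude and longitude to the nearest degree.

≈ (34°S, 126°W)

Convert each endpoint to a unit vector on the sphere (x = cos φ cos λ, y = cos φ sin λ, z = sin φ).
The central angle between the endpoints is δ = arccos(p₁·p₂) ≈ 0.908 rad (52.0°).
Interpolate at f = 3/8 with slerp weights a = sin((1−f)δ)/sin δ ≈ 0.682, b = sin(fδ)/sin δ ≈ 0.424.
p = a·p₁ + b·p₂ ≈ (-0.486, -0.674, -0.556); φ = arcsin(p_z) ≈ -33.76°, λ = atan2(p_y, p_x) ≈ -125.79°.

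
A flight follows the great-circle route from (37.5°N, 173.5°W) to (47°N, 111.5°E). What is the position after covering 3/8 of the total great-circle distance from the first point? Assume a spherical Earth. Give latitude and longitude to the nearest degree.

The haversine formula gives a central angle δ ≈ 0.946 rad (54.2°) between the endpoints.
Interpolate at f = 3/8 with slerp weights a = sin((1−f)δ)/sin δ ≈ 0.687, b = sin(fδ)/sin δ ≈ 0.428.
p = a·p₁ + b·p₂ ≈ (-0.649, 0.210, 0.731); φ = arcsin(p_z) ≈ 47.01°, λ = atan2(p_y, p_x) ≈ 162.06°.

≈ (47°N, 162°E)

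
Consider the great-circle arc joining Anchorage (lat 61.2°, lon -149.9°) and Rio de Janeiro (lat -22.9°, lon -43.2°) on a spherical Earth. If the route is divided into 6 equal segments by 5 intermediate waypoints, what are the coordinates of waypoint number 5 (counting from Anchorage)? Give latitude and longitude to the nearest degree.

The haversine formula gives a central angle δ ≈ 2.058 rad (117.9°) between the endpoints.
Interpolate at f = 5/6 with slerp weights a = sin((1−f)δ)/sin δ ≈ 0.381, b = sin(fδ)/sin δ ≈ 1.120.
p = a·p₁ + b·p₂ ≈ (0.593, -0.798, -0.102); φ = arcsin(p_z) ≈ -5.87°, λ = atan2(p_y, p_x) ≈ -53.37°.

≈ lat -6°, lon -53°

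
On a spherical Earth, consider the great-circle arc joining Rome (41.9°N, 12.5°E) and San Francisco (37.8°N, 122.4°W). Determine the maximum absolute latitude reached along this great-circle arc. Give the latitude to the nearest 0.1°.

The great circle lies in the plane with unit normal n̂ = (p₁ × p₂)/|p₁ × p₂|.
Here n̂_z ≈ -0.417; the vertex latitude is φ_max = arccos|n̂_z| ≈ 65.4°.
Check via Clairaut: cos φ_max = |cos φ₁| · sin C = cos(41.9°)·sin(34.0°) ≈ 0.417, again giving ≈ 65.4°.

≈ 65.4°N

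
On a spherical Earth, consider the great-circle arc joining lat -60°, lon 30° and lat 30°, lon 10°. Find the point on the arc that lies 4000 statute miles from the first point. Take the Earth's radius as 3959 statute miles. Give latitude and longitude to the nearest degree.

Convert each endpoint to a unit vector on the sphere (x = cos φ cos λ, y = cos φ sin λ, z = sin φ).
The central angle between the endpoints is δ = arccos(p₁·p₂) ≈ 1.597 rad (91.5°). The total great-circle distance is δ·R ≈ 1.597 × 3959 ≈ 6322 mi, so the target fraction is f = 4000/6322 ≈ 0.633.
Interpolate at f ≈ 0.633 with slerp weights a = sin((1−f)δ)/sin δ ≈ 0.554, b = sin(fδ)/sin δ ≈ 0.847.
p = a·p₁ + b·p₂ ≈ (0.962, 0.266, -0.056); φ = arcsin(p_z) ≈ -3.20°, λ = atan2(p_y, p_x) ≈ 15.44°.

≈ lat -3°, lon 15°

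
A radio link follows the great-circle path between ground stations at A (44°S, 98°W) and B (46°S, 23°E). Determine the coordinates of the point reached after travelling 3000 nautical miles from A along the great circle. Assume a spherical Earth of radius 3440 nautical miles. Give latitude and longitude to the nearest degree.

Convert each endpoint to a unit vector on the sphere (x = cos φ cos λ, y = cos φ sin λ, z = sin φ).
The central angle between the endpoints is δ = arccos(p₁·p₂) ≈ 1.326 rad (76.0°). The total great-circle distance is δ·R ≈ 1.326 × 3440 ≈ 4562 nmi, so the target fraction is f = 3000/4562 ≈ 0.658.
Interpolate at f ≈ 0.658 with slerp weights a = sin((1−f)δ)/sin δ ≈ 0.452, b = sin(fδ)/sin δ ≈ 0.789.
p = a·p₁ + b·p₂ ≈ (0.459, -0.108, -0.882); φ = arcsin(p_z) ≈ -61.84°, λ = atan2(p_y, p_x) ≈ -13.20°.

≈ (62°S, 13°W)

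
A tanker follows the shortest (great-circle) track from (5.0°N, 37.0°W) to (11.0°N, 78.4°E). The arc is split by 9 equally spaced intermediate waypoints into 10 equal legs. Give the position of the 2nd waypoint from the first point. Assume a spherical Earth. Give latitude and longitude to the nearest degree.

≈ (10°N, 15°W)

Write both endpoints as unit vectors p₁, p₂ with components (cos φ cos λ, cos φ sin λ, sin φ).
The central angle between the endpoints is δ = arccos(p₁·p₂) ≈ 1.985 rad (113.8°).
Interpolate at f = 2/10 with slerp weights a = sin((1−f)δ)/sin δ ≈ 1.092, b = sin(fδ)/sin δ ≈ 0.423.
p = a·p₁ + b·p₂ ≈ (0.953, -0.249, 0.176); φ = arcsin(p_z) ≈ 10.13°, λ = atan2(p_y, p_x) ≈ -14.63°.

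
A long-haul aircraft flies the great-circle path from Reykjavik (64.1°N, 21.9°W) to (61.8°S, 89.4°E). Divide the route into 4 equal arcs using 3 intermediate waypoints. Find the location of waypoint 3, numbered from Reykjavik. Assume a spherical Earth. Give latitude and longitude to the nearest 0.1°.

Write both endpoints as unit vectors p₁, p₂ with components (cos φ cos λ, cos φ sin λ, sin φ).
The central angle between the endpoints is δ = arccos(p₁·p₂) ≈ 2.621 rad (150.2°).
Interpolate at f = 3/4 with slerp weights a = sin((1−f)δ)/sin δ ≈ 1.226, b = sin(fδ)/sin δ ≈ 1.857.
p = a·p₁ + b·p₂ ≈ (0.506, 0.678, -0.533); φ = arcsin(p_z) ≈ -32.24°, λ = atan2(p_y, p_x) ≈ 53.24°.

≈ (32.2°S, 53.2°E)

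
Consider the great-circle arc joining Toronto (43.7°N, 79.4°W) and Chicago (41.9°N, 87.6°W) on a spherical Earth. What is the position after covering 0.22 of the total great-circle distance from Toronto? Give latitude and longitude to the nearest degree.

≈ 43°N, 81°W

Write both endpoints as unit vectors p₁, p₂ with components (cos φ cos λ, cos φ sin λ, sin φ).
The central angle between the endpoints is δ = arccos(p₁·p₂) ≈ 0.110 rad (6.3°).
Interpolate at f = 0.22 with slerp weights a = sin((1−f)δ)/sin δ ≈ 0.781, b = sin(fδ)/sin δ ≈ 0.220.
p = a·p₁ + b·p₂ ≈ (0.111, -0.719, 0.687); φ = arcsin(p_z) ≈ 43.35°, λ = atan2(p_y, p_x) ≈ -81.24°.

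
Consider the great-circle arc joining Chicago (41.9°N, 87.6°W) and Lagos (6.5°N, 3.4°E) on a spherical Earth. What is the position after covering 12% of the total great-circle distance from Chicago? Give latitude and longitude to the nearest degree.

≈ 42°N, 74°W

The haversine formula gives a central angle δ ≈ 1.508 rad (86.4°) between the endpoints.
Interpolate at f = 0.12 with slerp weights a = sin((1−f)δ)/sin δ ≈ 0.972, b = sin(fδ)/sin δ ≈ 0.180.
p = a·p₁ + b·p₂ ≈ (0.209, -0.712, 0.670); φ = arcsin(p_z) ≈ 42.05°, λ = atan2(p_y, p_x) ≈ -73.64°.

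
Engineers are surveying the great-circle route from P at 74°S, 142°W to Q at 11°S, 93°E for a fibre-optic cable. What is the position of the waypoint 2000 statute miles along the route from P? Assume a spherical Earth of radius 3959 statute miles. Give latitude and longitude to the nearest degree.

≈ 67°S, 123°E

Convert each endpoint to a unit vector on the sphere (x = cos φ cos λ, y = cos φ sin λ, z = sin φ).
The central angle between the endpoints is δ = arccos(p₁·p₂) ≈ 1.543 rad (88.4°). The total great-circle distance is δ·R ≈ 1.543 × 3959 ≈ 6107 mi, so the target fraction is f = 2000/6107 ≈ 0.327.
Interpolate at f ≈ 0.327 with slerp weights a = sin((1−f)δ)/sin δ ≈ 0.861, b = sin(fδ)/sin δ ≈ 0.484.
p = a·p₁ + b·p₂ ≈ (-0.212, 0.328, -0.920); φ = arcsin(p_z) ≈ -66.99°, λ = atan2(p_y, p_x) ≈ 122.84°.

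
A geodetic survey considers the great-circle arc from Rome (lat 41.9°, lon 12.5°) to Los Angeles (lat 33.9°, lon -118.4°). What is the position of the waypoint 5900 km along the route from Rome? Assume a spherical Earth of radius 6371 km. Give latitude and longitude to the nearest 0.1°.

Convert each endpoint to a unit vector on the sphere (x = cos φ cos λ, y = cos φ sin λ, z = sin φ).
The central angle between the endpoints is δ = arccos(p₁·p₂) ≈ 1.603 rad (91.8°). The total great-circle distance is δ·R ≈ 1.603 × 6371 ≈ 10212 km, so the target fraction is f = 5900/10212 ≈ 0.578.
Interpolate at f ≈ 0.578 with slerp weights a = sin((1−f)δ)/sin δ ≈ 0.627, b = sin(fδ)/sin δ ≈ 0.800.
p = a·p₁ + b·p₂ ≈ (0.140, -0.483, 0.864); φ = arcsin(p_z) ≈ 59.82°, λ = atan2(p_y, p_x) ≈ -73.87°.

≈ lat 59.8°, lon -73.9°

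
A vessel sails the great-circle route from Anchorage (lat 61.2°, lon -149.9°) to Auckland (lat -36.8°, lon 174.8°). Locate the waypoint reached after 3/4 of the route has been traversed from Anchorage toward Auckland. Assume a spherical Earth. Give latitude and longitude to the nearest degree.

From cos δ = sin φ₁ sin φ₂ + cos φ₁ cos φ₂ cos Δλ, the central angle is δ ≈ 1.782 rad (102.1°).
Interpolate at f = 3/4 with slerp weights a = sin((1−f)δ)/sin δ ≈ 0.441, b = sin(fδ)/sin δ ≈ 0.995.
p = a·p₁ + b·p₂ ≈ (-0.977, -0.034, -0.210); φ = arcsin(p_z) ≈ -12.10°, λ = atan2(p_y, p_x) ≈ -177.99°.

≈ lat -12°, lon -178°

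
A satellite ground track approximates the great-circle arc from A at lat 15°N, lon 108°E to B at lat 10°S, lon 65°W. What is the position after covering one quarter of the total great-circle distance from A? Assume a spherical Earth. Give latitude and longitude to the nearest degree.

≈ lat 35°N, lon 66°E

From cos δ = sin φ₁ sin φ₂ + cos φ₁ cos φ₂ cos Δλ, the central angle is δ ≈ 2.994 rad (171.5°).
Interpolate at f = 1/4 with slerp weights a = sin((1−f)δ)/sin δ ≈ 5.305, b = sin(fδ)/sin δ ≈ 4.623.
p = a·p₁ + b·p₂ ≈ (0.340, 0.748, 0.570); φ = arcsin(p_z) ≈ 34.77°, λ = atan2(p_y, p_x) ≈ 65.52°.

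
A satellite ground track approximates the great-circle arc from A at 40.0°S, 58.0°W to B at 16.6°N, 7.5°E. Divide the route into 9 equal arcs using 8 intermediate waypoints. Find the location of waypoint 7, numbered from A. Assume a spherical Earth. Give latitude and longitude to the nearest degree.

≈ 3°N, 5°W

Write both endpoints as unit vectors p₁, p₂ with components (cos φ cos λ, cos φ sin λ, sin φ).
The central angle between the endpoints is δ = arccos(p₁·p₂) ≈ 1.450 rad (83.1°).
Interpolate at f = 7/9 with slerp weights a = sin((1−f)δ)/sin δ ≈ 0.319, b = sin(fδ)/sin δ ≈ 0.910.
p = a·p₁ + b·p₂ ≈ (0.994, -0.093, 0.055); φ = arcsin(p_z) ≈ 3.15°, λ = atan2(p_y, p_x) ≈ -5.37°.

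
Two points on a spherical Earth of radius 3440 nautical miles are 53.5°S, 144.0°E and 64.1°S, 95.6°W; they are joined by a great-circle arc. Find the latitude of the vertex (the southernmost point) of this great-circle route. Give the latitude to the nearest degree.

The great circle lies in the plane with unit normal n̂ = (p₁ × p₂)/|p₁ × p₂|.
Here n̂_z ≈ +0.278; the vertex latitude is φ_max = arccos|n̂_z| ≈ 73.9°.
Check via Clairaut: cos φ_max = |cos φ₁| · sin C = cos(53.5°)·sin(152.1°) ≈ 0.278, again giving ≈ 73.9°.

≈ 74°S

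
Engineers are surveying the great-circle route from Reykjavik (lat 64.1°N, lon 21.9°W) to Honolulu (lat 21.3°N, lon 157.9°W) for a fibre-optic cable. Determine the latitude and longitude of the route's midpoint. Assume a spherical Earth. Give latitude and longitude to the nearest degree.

≈ lat 61°N, lon 132°W

Write both endpoints as unit vectors p₁, p₂ with components (cos φ cos λ, cos φ sin λ, sin φ).
The central angle between the endpoints is δ = arccos(p₁·p₂) ≈ 1.537 rad (88.1°).
Interpolate at f = 1/2 with slerp weights a = sin((1−f)δ)/sin δ ≈ 0.695, b = sin(fδ)/sin δ ≈ 0.695.
p = a·p₁ + b·p₂ ≈ (-0.318, -0.357, 0.878); φ = arcsin(p_z) ≈ 61.42°, λ = atan2(p_y, p_x) ≈ -131.73°.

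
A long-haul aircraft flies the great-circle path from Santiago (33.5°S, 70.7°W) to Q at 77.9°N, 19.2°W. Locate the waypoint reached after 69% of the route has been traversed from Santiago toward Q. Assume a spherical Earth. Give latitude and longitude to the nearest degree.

The haversine formula gives a central angle δ ≈ 2.016 rad (115.5°) between the endpoints.
Interpolate at f = 0.69 with slerp weights a = sin((1−f)δ)/sin δ ≈ 0.648, b = sin(fδ)/sin δ ≈ 1.090.
p = a·p₁ + b·p₂ ≈ (0.395, -0.585, 0.708); φ = arcsin(p_z) ≈ 45.09°, λ = atan2(p_y, p_x) ≈ -56.02°.

≈ 45°N, 56°W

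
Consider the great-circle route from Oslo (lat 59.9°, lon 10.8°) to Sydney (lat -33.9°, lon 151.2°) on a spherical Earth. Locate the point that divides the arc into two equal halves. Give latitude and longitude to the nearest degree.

≈ lat 29°, lon 115°

Write both endpoints as unit vectors p₁, p₂ with components (cos φ cos λ, cos φ sin λ, sin φ).
The central angle between the endpoints is δ = arccos(p₁·p₂) ≈ 2.504 rad (143.4°).
Interpolate at f = 1/2 with slerp weights a = sin((1−f)δ)/sin δ ≈ 1.594, b = sin(fδ)/sin δ ≈ 1.594.
p = a·p₁ + b·p₂ ≈ (-0.374, 0.787, 0.490); φ = arcsin(p_z) ≈ 29.35°, λ = atan2(p_y, p_x) ≈ 115.42°.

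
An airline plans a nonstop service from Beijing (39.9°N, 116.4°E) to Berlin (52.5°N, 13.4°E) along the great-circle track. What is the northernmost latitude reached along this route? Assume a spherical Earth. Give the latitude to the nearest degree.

The great circle lies in the plane with unit normal n̂ = (p₁ × p₂)/|p₁ × p₂|.
Here n̂_z ≈ -0.497; the vertex latitude is φ_max = arccos|n̂_z| ≈ 60.2°.
Check via Clairaut: cos φ_max = |cos φ₁| · sin C = cos(39.9°)·sin(40.4°) ≈ 0.497, again giving ≈ 60.2°.

≈ 60°N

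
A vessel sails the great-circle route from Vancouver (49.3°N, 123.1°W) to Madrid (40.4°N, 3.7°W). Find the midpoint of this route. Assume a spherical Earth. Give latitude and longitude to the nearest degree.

Write both endpoints as unit vectors p₁, p₂ with components (cos φ cos λ, cos φ sin λ, sin φ).
The central angle between the endpoints is δ = arccos(p₁·p₂) ≈ 1.321 rad (75.7°).
Interpolate at f = 1/2 with slerp weights a = sin((1−f)δ)/sin δ ≈ 0.633, b = sin(fδ)/sin δ ≈ 0.633.
p = a·p₁ + b·p₂ ≈ (0.256, -0.377, 0.890); φ = arcsin(p_z) ≈ 62.91°, λ = atan2(p_y, p_x) ≈ -55.85°.

≈ 63°N, 56°W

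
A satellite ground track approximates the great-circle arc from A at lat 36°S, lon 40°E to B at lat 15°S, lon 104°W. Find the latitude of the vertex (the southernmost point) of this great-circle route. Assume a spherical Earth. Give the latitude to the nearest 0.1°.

≈ 58.4°S

The great circle lies in the plane with unit normal n̂ = (p₁ × p₂)/|p₁ × p₂|.
Here n̂_z ≈ -0.524; the vertex latitude is φ_max = arccos|n̂_z| ≈ 58.4°.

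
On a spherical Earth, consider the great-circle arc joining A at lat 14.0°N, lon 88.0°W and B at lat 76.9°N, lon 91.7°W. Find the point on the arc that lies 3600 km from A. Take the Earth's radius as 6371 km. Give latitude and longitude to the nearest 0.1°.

Convert each endpoint to a unit vector on the sphere (x = cos φ cos λ, y = cos φ sin λ, z = sin φ).
The central angle between the endpoints is δ = arccos(p₁·p₂) ≈ 1.098 rad (62.9°). The total great-circle distance is δ·R ≈ 1.098 × 6371 ≈ 6997 km, so the target fraction is f = 3600/6997 ≈ 0.514.
Interpolate at f ≈ 0.514 with slerp weights a = sin((1−f)δ)/sin δ ≈ 0.571, b = sin(fδ)/sin δ ≈ 0.601.
p = a·p₁ + b·p₂ ≈ (0.015, -0.690, 0.724); φ = arcsin(p_z) ≈ 46.37°, λ = atan2(p_y, p_x) ≈ -88.73°.

≈ lat 46.4°N, lon 88.7°W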